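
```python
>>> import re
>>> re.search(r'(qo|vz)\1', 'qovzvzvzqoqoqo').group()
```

'vzvz'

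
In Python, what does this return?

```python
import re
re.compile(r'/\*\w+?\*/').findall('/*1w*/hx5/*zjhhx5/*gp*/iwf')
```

['/*1w*/', '/*gp*/']

Scanning left to right: at [0:6] → '/*1w*/'; at [17:23] → '/*gp*/'.
Since nothing is captured, `findall` lists the 2 matched substrings directly.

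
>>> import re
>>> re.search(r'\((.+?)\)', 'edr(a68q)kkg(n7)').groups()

The match spans [3:9] → '(a68q)'.
Captured: group 1 = 'a68q'.

('a68q',)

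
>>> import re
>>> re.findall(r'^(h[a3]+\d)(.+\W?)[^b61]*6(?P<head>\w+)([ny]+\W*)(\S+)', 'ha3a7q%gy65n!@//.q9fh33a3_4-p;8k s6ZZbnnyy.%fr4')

With 5 capturing groups, `findall` returns a 5-tuple per match.

[('ha3a7', 'q%gy65n!@//.q9fh33a3_4-p;8k s', 'ZZbnny', 'y.%', 'fr4')]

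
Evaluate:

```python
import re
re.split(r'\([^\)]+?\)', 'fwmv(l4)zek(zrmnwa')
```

Matches to split on: at [4:8] → '(l4)'.
The string is cut at each match, leaving 2 pieces.

['fwmv', 'zek(zrmnwa']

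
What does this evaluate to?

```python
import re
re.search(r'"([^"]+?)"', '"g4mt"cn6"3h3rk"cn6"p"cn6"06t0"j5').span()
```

(0, 6)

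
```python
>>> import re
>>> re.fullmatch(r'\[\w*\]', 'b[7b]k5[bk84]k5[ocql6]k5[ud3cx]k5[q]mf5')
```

None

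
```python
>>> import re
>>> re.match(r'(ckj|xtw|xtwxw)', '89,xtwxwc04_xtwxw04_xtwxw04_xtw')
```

None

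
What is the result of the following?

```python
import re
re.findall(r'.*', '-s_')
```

['-s_', '']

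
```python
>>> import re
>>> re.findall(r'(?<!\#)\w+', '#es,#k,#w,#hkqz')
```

['s', 'kqz']

A negative assertion filters positions out without eating any characters.
`findall` yields the raw match text (2 of them) because the pattern has no groups.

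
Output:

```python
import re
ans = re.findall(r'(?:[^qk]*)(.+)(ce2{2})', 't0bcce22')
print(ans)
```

[('c', 'ce22')]

Pattern: zero or more of any character except [qk] (non-capturing group); then one or more of any character (captured); then the literal 'ce', then exactly 2 of the literal '2' (captured).
Scanning left to right: at [0:8] match 't0bcce22', groups = ('c', 'ce22').
Multiple groups make `findall` return tuples — one 2-tuple for the one match.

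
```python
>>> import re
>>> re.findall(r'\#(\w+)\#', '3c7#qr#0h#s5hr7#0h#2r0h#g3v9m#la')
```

['qr', 's5hr7', '2r0h']

Scanning left to right: at [3:7] match '#qr#', group 1 = 'qr'; at [9:16] match '#s5hr7#', group 1 = 's5hr7'; at [18:24] match '#2r0h#', group 1 = '2r0h'.
Because there's exactly one group, `findall` drops the full match and keeps group 1 from each hit.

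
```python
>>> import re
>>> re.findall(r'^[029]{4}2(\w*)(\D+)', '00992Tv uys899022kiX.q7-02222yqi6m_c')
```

This matches anchored at the start of the string; then exactly 4 of one of [029], then the literal '2'; then zero or more of a word character (captured); then one or more of a non-digit (captured).
With 2 capturing groups, `findall` returns a 2-tuple per match.

[('Tv', ' uys')]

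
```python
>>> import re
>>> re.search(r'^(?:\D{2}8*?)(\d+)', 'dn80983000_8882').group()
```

'dn80983000'

This matches anchored at the start of the string; then exactly 2 of a non-digit, then zero or more of a literal '8' (lazy) (non-capturing group); then one or more of a digit (captured).
The match spans [0:10] → 'dn80983000'.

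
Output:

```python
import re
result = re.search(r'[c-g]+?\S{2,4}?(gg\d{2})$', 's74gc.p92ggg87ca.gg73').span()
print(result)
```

Pattern: one or more of a character in [c-g] (lazy), then 2 to 4 of a non-whitespace character (lazy); then the literal 'gg', then exactly 2 of a digit (captured); then anchored at the end.
Unlike `match`, `search` isn't anchored — it looks for the pattern anywhere in the string.
The match spans [14:21] → 'ca.gg73'.
Captured: group 1 = 'gg73'.

(14, 21)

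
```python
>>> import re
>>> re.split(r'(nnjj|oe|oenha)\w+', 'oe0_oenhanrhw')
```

['', 'oe', '']

`re.split` interleaves the captured-group text with the surrounding fragments.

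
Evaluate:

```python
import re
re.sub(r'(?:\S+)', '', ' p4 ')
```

This matches one or more of a non-whitespace character (non-capturing group).
Each match is replaced by ''.

'  '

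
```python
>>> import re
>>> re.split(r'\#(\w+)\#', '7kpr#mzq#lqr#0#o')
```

['7kpr', 'mzq', 'lqr', '0', 'o']

Matches to split on: at [4:9] → '#mzq#'; at [12:15] → '#0#'.
The group in the pattern means `split` returns the separators' captures alongside the pieces.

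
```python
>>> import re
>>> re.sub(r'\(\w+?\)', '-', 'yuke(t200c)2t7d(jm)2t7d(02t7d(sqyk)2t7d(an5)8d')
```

'yuke-2t7d-2t7d(02t7d-2t7d-8d'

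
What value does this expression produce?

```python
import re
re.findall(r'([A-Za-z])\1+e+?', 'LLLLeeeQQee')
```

['L', 'Q']

The backreference `\1` re-matches whatever the first group consumed, character for character.
Walking the string: at [0:5] match 'LLLLe', group 1 = 'L'; at [7:10] match 'QQe', group 1 = 'Q'.
Because there's exactly one group, `findall` drops the full match and keeps group 1 from each hit.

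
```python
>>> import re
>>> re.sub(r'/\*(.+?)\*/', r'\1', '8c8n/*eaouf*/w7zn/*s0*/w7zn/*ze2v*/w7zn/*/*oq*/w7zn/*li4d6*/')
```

Because the quantifier is non-greedy, it stops expanding at the earliest point where the rest of the pattern can succeed.
The replacement refers to a captured group, so each match is rewritten using its own captured text.

'8c8neaoufw7zns0w7znze2vw7zn/*oqw7znli4d6'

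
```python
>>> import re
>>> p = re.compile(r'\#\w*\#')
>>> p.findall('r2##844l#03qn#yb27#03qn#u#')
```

['##', '#03qn#', '#03qn#']

No capturing groups, so `findall` returns the 3 full match strings.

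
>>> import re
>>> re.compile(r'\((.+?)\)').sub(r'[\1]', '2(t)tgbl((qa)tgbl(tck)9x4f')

A non-greedy quantifier consumes as few characters as it can — just enough that the remainder of the pattern still matches from where it stops; whatever follows it matches normally.
Matches: at [1:4] → '(t)'; at [8:13] → '((qa)'; at [17:22] → '(tck)'.
Each match is replaced using the text its own group 1 captured.

'2[t]tgbl[(qa]tgbl[tck]9x4f'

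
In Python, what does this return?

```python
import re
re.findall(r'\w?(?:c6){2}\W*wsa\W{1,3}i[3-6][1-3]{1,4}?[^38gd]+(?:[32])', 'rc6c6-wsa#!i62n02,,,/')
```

['rc6c6-wsa#!i62n02']

The pattern matches optionally a word character, then the literal 'c6' repeated 2 times, then zero or more of a non-word character; then the literal 'wsa', then 1 to 3 of a non-word character, then the literal 'i'; then a character in [3-6], then 1 to 4 of a character in [1-3] (lazy); then one or more of any character except [38gd]; then one of [32] (non-capturing group).
Matches: at [0:17] → 'rc6c6-wsa#!i62n02'.
With no groups in the pattern, `findall` gives back each whole match — 1 here.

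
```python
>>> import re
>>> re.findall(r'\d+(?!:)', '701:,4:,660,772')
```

['70', '660', '772']

The negative lookaround is zero-width — it rules out positions where the adjacent text would match, without consuming anything.
Walking the string: at [0:2] → '70'; at [8:11] → '660'; at [12:15] → '772'.
`findall` yields the raw match text (3 of them) because the pattern has no groups.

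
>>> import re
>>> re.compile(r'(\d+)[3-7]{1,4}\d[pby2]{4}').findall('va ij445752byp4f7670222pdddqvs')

The pattern matches one or more of a digit (captured); then 1 to 4 of a character in [3-7], then a digit, then exactly 4 of one of [pby2].
Scanning left to right: at [5:14] match '445752byp', group 1 = '445'; at [16:24] match '7670222p', group 1 = '76'.
One capturing group, so `findall` returns just the captured substring from each match — 2 in all.

['445', '76']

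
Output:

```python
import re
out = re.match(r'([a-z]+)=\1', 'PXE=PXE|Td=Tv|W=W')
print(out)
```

None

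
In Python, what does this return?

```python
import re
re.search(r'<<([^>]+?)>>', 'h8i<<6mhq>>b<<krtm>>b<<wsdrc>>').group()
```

'<<6mhq>>'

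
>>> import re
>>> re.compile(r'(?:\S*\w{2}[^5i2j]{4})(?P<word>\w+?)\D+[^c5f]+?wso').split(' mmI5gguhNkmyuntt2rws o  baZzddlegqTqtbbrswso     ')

[' ', 'b', '     ']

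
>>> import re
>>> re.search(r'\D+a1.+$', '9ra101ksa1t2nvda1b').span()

This matches one or more of a non-digit, then the literal 'a1'; then one or more of any character; then anchored at the end.
Unlike `match`, `search` isn't anchored — it looks for the pattern anywhere in the string.
The match spans [1:18] → 'ra101ksa1t2nvda1b'.

(1, 18)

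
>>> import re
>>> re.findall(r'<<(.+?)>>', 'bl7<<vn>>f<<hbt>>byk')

Because the quantifier is non-greedy, it stops expanding at the earliest point where the rest of the pattern can succeed.
One capturing group, so `findall` returns just the captured substring from each match — 2 in all.

['vn', 'hbt']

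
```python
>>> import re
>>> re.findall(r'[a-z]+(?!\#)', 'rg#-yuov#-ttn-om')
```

The negative lookaround is zero-width — it rules out positions where the adjacent text would match, without consuming anything.
`findall` yields the raw match text (4 of them) because the pattern has no groups.

['r', 'yuo', 'ttn', 'om']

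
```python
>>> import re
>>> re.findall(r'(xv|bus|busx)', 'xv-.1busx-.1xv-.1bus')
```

['xv', 'bus', 'xv', 'bus']

The regex engine tests alternatives in the order written; an earlier branch that matches wins even if a later one would match more.
Scanning left to right: at [0:2] match 'xv', group 1 = 'xv'; at [5:8] match 'bus', group 1 = 'bus'; at [12:14] match 'xv', group 1 = 'xv'; at [17:20] match 'bus', group 1 = 'bus'.
One capturing group, so `findall` returns just the captured substring from each match — 4 in all.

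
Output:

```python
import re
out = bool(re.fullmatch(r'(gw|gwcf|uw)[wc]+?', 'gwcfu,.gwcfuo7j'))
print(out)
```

False

`re.fullmatch` is like wrapping the pattern in `^…$` (in single-line mode).
Here the string isn't matched end-to-end, so the call returns None, and `bool(None)` is False.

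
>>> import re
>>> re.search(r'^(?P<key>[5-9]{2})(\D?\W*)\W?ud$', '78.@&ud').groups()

The match spans [0:7] → '78.@&ud'.
Captured: group 1 = '78', group 2 = '.@&'.

('78', '.@&')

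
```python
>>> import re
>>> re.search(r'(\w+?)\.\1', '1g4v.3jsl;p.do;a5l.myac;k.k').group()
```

'k.k'

After group 1 captures some text, `\1` only succeeds where that same text appears again.
Unlike `match`, `search` isn't anchored — it looks for the pattern anywhere in the string.
The match spans [24:27] → 'k.k'.
Captured: group 1 = 'k'.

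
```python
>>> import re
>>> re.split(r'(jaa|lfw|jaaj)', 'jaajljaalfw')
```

['', 'jaa', 'jl', 'jaa', '', 'lfw', '']

`|` is ordered: at each position the engine commits to the first alternative that works.
Matches to split on: at [0:3] → 'jaa'; at [5:8] → 'jaa'; at [8:11] → 'lfw'.
The group in the pattern means `split` returns the separators' captures alongside the pieces.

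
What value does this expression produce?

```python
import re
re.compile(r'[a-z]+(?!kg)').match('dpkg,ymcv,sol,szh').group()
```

'dpkg'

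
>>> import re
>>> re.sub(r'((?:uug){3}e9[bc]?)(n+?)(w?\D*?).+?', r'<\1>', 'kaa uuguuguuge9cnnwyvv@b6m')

This matches the literal 'uug' repeated 3 times, then the literal 'e9', then optionally one of [bc] (captured); then one or more of a literal 'n' (lazy) (captured); then optionally the literal 'w', then zero or more of a non-digit (lazy) (captured); then one or more of any character (lazy).
Matches: at [4:18] → 'uuguuguuge9cnn'.
`\1` in the replacement pulls in group 1's text for each match.

'kaa <uuguuguuge9c>wyvv@b6m'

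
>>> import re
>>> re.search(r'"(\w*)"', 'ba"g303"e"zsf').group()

'"g303"'

The match spans [2:8] → '"g303"'.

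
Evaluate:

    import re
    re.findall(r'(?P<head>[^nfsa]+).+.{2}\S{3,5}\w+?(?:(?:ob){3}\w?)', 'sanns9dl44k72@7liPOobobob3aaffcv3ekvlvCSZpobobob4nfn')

['9dl44k72@7liPOobobob3']

The pattern matches one or more of any character except [nfsa] (captured as 'head'); then one or more of any character, then exactly 2 of any character, then 3 to 5 of a non-whitespace character; then one or more of a word character (lazy); then the literal 'ob' repeated 3 times, then optionally a word character (non-capturing group).
Scanning left to right: at [5:49] match '9dl44k72@7liPOobobob3aaffcv3ekvlvCSZpobobob4', group 1 = '9dl44k72@7liPOobobob3'.
Because there's exactly one group, `findall` drops the full match and keeps group 1 from the one hit.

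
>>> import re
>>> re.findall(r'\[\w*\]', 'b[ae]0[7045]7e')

['[ae]', '[7045]']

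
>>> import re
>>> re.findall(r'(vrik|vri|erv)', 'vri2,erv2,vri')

['vri', 'erv', 'vri']

With a single group, `findall` returns only what that group captured — 3 items.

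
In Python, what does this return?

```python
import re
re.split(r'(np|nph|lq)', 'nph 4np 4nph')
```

Alternation isn't longest-match — the leftmost alternative that fits at this position is chosen.
The group in the pattern means `split` returns the separators' captures alongside the pieces.

['', 'np', 'h 4', 'np', ' 4', 'np', 'h']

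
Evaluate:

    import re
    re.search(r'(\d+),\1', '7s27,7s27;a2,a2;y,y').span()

After group 1 captures some text, `\1` only succeeds where that same text appears again.
`search` walks the string left to right and returns the first match it finds.
The match spans [3:6] → '7,7'.
Captured: group 1 = '7'.

(3, 6)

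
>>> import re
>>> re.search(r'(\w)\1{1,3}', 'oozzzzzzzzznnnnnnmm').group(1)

`\1` has to match the exact text group 1 already captured.
`search` walks the string left to right and returns the first match it finds.
The match spans [0:2] → 'oo'.
Captured: group 1 = 'o'.

'o'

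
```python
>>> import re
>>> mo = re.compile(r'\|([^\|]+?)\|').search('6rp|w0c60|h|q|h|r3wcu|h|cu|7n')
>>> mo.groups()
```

`re.search` tries every starting position until one works.
The match spans [3:10] → '|w0c60|'.
Captured: group 1 = 'w0c60'.

('w0c60',)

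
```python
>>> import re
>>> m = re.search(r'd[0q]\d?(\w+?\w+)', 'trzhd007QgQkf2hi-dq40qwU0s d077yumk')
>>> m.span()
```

(4, 16)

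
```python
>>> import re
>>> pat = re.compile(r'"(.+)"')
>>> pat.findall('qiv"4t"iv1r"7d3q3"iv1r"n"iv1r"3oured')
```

['4t"iv1r"7d3q3"iv1r"n"iv1r']

`findall` collects group 1 from the one match (1 total).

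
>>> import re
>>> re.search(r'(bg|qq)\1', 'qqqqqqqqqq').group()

The backreference `\1` re-matches whatever the first group consumed, character for character.
Unlike `match`, `search` isn't anchored — it looks for the pattern anywhere in the string.
The match spans [0:4] → 'qqqq'.
Captured: group 1 = 'qq'.

'qqqq'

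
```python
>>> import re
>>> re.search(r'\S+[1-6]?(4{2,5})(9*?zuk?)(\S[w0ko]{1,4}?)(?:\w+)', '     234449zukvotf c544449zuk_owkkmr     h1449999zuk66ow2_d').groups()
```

('44', '9zuk', 'vo')

The match spans [5:18] → '234449zukvotf'.
Captured: group 1 = '44', group 2 = '9zuk', group 3 = 'vo'.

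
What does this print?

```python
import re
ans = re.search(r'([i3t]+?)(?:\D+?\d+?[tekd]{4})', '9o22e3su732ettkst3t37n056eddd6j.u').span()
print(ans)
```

The pattern matches one or more of one of [i3t] (lazy) (captured); then one or more of a non-digit (lazy), then one or more of a digit (lazy), then exactly 4 of one of [tekd] (non-capturing group).
`re.search` scans for the first position where the pattern succeeds.
The match spans [5:15] → '3su732ettk'.
Captured: group 1 = '3'.

(5, 15)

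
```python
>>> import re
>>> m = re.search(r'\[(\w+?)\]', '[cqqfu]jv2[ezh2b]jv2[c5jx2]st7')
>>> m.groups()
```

('cqqfu',)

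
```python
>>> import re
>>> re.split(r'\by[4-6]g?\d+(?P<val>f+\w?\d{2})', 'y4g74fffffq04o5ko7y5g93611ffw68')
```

['', 'fffffq04', 'o5ko7y5g93611ffw68']

This matches a word boundary (`\b`, zero-width); then the literal 'y', then a character in [4-6], then optionally a literal 'g'; then one or more of a digit; then one or more of a literal 'f', then optionally a word character, then exactly 2 of a digit (captured as 'val').
Because the pattern has a capturing group, `split` also inserts each captured text between the pieces.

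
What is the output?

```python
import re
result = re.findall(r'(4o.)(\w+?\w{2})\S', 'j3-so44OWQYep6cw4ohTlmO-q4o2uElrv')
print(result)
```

[('4oh', 'Tlm'), ('4o2', 'uEl')]

The pattern matches the literal '4o', then any character (captured); then one or more of a word character (lazy), then exactly 2 of a word character (captured); then a non-whitespace character.
A `+?`/`*?`/`{m,n}?` starts at its minimum and grows only as far as needed for what follows to match.
Walking the string: at [16:23] match '4ohTlmO', groups = ('4oh', 'Tlm'); at [25:32] match '4o2uElr', groups = ('4o2', 'uEl').
Multiple groups make `findall` return tuples — one 2-tuple for each match.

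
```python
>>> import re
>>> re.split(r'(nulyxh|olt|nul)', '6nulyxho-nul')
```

The regex engine tests alternatives in the order written; an earlier branch that matches wins even if a later one would match more.
Matches to split on: at [1:7] → 'nulyxh'; at [9:12] → 'nul'.
`re.split` interleaves the captured-group text with the surrounding fragments.

['6', 'nulyxh', 'o-', 'nul', '']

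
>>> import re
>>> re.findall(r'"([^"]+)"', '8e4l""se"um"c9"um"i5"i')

`findall` collects group 1 from each match (3 total).

['se', 'c9', 'i5']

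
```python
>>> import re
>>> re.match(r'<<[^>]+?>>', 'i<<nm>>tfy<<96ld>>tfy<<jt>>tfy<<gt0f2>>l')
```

`match` is anchored at position 0; if the pattern doesn't fit there, it returns None.
Here position 0 doesn't satisfy it, so the call returns None.

None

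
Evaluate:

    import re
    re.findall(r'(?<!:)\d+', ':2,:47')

['7']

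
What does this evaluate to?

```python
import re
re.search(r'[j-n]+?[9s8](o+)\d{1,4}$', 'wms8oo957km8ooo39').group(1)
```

'ooo'

The match spans [9:17] → 'km8ooo39'.
Captured: group 1 = 'ooo'.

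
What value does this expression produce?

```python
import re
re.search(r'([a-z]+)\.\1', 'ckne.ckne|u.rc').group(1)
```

`\1` is not a pattern — it's the concrete string captured by group 1, re-applied verbatim.
Unlike `match`, `search` isn't anchored — it looks for the pattern anywhere in the string.
The match spans [0:9] → 'ckne.ckne'.
Captured: group 1 = 'ckne'.

'ckne'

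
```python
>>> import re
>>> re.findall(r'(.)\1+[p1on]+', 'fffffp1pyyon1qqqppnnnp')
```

['f', 'y', 'q']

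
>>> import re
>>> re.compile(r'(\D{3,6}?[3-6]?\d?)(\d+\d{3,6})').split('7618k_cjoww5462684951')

['7618k', '_cjoww54', '62684951', '']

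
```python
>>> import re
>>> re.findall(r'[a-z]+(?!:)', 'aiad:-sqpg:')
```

['aia', 'sqp']

The negative lookahead/lookbehind blocks any match where the forbidden context is present.
Scanning left to right: at [0:3] → 'aia'; at [6:9] → 'sqp'.
No capturing groups, so `findall` returns the 2 full match strings.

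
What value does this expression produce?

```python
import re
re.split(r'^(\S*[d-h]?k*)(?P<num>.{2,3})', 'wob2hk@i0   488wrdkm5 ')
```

['', 'wob2hk@i0', '   ', '488wrdkm5 ']

This matches anchored at the start of the string; then zero or more of a non-whitespace character, then optionally a character in [d-h], then zero or more of the literal 'k' (captured); then 2 to 3 of any character (captured as 'num').
Because the pattern has a capturing group, `split` also inserts each captured text between the pieces.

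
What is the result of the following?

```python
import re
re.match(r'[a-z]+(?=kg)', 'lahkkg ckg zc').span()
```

With `match`, the pattern is implicitly anchored at the beginning.
The match spans [0:4] → 'lahk'.

(0, 4)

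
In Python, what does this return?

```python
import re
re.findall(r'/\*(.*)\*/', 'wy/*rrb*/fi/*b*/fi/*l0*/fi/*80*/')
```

Matches: at [2:32] match '/*rrb*/fi/*b*/fi/*l0*/fi/*80*/', group 1 = 'rrb*/fi/*b*/fi/*l0*/fi/*80'.
One capturing group, so `findall` returns just the captured substring from the one match — 1 in all.

['rrb*/fi/*b*/fi/*l0*/fi/*80']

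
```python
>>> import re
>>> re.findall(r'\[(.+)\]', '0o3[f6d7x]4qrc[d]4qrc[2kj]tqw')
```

['f6d7x]4qrc[d]4qrc[2kj']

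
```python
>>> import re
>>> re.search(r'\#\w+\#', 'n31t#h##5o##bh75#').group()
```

'#h#'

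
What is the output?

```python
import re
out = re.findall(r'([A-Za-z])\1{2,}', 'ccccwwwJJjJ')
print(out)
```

['c', 'w']

`\1` is not a pattern — it's the concrete string captured by group 1, re-applied verbatim.
Walking the string: at [0:4] match 'cccc', group 1 = 'c'; at [4:7] match 'www', group 1 = 'w'.
`findall` collects group 1 from each match (2 total).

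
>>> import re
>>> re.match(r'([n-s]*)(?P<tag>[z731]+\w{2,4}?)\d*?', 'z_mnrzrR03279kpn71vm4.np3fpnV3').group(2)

'z_m'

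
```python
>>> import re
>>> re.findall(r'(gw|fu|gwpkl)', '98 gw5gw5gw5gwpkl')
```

Alternation isn't longest-match — the leftmost alternative that fits at this position is chosen.
Walking the string: at [3:5] match 'gw', group 1 = 'gw'; at [6:8] match 'gw', group 1 = 'gw'; at [9:11] match 'gw', group 1 = 'gw'; at [12:14] match 'gw', group 1 = 'gw'.
One capturing group, so `findall` returns just the captured substring from each match — 4 in all.

['gw', 'gw', 'gw', 'gw']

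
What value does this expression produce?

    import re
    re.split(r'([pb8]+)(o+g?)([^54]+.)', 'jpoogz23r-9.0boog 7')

This matches one or more of one of [pb8] (captured); then one or more of a literal 'o', then optionally the literal 'g' (captured); then one or more of any character except [54], then any character (captured).
`re.split` interleaves the captured-group text with the surrounding fragments.

['j', 'p', 'oog', 'z23r-9.0boog 7', '']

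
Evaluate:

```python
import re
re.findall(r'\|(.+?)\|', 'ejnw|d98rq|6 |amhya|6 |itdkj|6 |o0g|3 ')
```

['d98rq', 'amhya', 'itdkj', 'o0g']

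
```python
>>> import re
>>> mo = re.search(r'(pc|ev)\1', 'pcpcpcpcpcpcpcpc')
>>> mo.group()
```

`\1` has to match the exact text group 1 already captured.
`re.search` tries every starting position until one works.
The match spans [0:4] → 'pcpc'.
Captured: group 1 = 'pc'.

'pcpc'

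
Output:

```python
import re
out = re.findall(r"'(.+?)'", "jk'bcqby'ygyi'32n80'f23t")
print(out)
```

['bcqby', '32n80']

A `+?`/`*?`/`{m,n}?` starts at its minimum and grows only as far as needed for what follows to match.
Because there's exactly one group, `findall` drops the full match and keeps group 1 from each hit.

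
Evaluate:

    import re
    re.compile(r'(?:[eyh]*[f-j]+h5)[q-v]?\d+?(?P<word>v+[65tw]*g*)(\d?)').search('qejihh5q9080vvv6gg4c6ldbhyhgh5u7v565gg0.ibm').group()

Pattern: zero or more of one of [eyh], then one or more of a character in [f-j], then the literal 'h5' (non-capturing group); then optionally a character in [q-v]; then one or more of a digit (lazy); then one or more of the literal 'v', then zero or more of one of [65tw], then zero or more of the literal 'g' (captured as 'word'); then optionally a digit (captured).
`search` walks the string left to right and returns the first match it finds.
The match spans [1:19] → 'ejihh5q9080vvv6gg4'.
Captured: group 1 = 'vvv6gg', group 2 = '4'.

'ejihh5q9080vvv6gg4'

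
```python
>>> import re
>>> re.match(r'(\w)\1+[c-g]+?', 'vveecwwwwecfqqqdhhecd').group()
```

`\1` is not a pattern — it's the concrete string captured by group 1, re-applied verbatim.
`re.match` only tries the pattern at the start of the string.
The match spans [0:3] → 'vve'.
Captured: group 1 = 'v'.

'vve'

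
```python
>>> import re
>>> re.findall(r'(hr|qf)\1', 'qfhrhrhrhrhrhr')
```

['hr', 'hr', 'hr']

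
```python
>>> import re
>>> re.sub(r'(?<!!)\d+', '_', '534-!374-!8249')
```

`(?!…)`/`(?<!…)` only lets a position through if the neighbouring text does NOT match; no characters are consumed.
Matches: at [0:3] → '534'; at [6:8] → '74'; at [11:14] → '249'.
Each match is replaced by '_'.

'_-!3_-!8_'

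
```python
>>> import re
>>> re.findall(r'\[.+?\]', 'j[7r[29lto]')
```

['[7r[29lto]']

Since nothing is captured, `findall` lists the 1 matched substring directly.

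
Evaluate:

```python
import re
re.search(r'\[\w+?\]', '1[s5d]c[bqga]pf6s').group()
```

The match spans [1:6] → '[s5d]'.

'[s5d]'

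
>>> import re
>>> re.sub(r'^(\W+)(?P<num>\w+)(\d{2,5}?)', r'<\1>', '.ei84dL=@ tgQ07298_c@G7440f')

'<.>dL=@ tgQ07298_c@G7440f'

This matches anchored at the start of the string; then one or more of a non-word character (captured); then one or more of a word character (captured as 'num'); then 2 to 5 of a digit (lazy) (captured).
Matches: at [0:5] → '.ei84'.
`\1` in the replacement pulls in group 1's text for each match.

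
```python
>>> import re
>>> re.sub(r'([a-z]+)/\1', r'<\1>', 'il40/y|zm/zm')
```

'il40/y|<zm>'

The backreference `\1` re-matches whatever the first group consumed, character for character.
Each match is replaced using the text its own group 1 captured.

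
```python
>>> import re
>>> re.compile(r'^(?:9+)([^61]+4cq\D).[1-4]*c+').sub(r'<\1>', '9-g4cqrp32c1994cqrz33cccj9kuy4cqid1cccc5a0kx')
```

This matches anchored at the start of the string; then one or more of a literal '9' (non-capturing group); then one or more of any character except [61], then the literal '4cq', then a non-digit (captured); then any character, then zero or more of a character in [1-4], then one or more of the literal 'c'.
Matches: at [0:11] → '9-g4cqrp32c'.
Each match is replaced using the text its own group 1 captured.

'<-g4cqr>1994cqrz33cccj9kuy4cqid1cccc5a0kx'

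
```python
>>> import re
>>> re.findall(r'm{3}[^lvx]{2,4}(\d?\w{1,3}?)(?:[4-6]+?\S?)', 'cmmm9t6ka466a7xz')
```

['a']

This matches exactly 3 of a literal 'm'; then 2 to 4 of any character except [lvx]; then optionally a digit, then 1 to 3 of a word character (lazy) (captured); then one or more of a character in [4-6] (lazy), then optionally a non-whitespace character (non-capturing group).
The `?` after the quantifier makes it lazy — it takes as little as possible before letting the rest of the pattern try.
Walking the string: at [1:11] match 'mmm9t6ka46', group 1 = 'a'.
`findall` collects group 1 from the one match (1 total).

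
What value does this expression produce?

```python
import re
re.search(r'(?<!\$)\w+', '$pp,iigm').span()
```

(2, 3)

The negative lookaround is zero-width — it rules out positions where the adjacent text would match, without consuming anything.
Unlike `match`, `search` isn't anchored — it looks for the pattern anywhere in the string.
The match spans [2:3] → 'p'.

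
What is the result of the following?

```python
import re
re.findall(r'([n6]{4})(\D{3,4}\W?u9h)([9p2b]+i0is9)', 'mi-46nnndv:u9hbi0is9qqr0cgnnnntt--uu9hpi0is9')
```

This matches exactly 4 of one of [n6] (captured); then 3 to 4 of a non-digit, then optionally a non-word character, then the literal 'u9h' (captured); then one or more of one of [9p2b], then the literal 'i0', then the literal 'is9' (captured).
Matches: at [4:20] match '6nnndv:u9hbi0is9', groups = ('6nnn', 'dv:u9h', 'bi0is9').
3 groups means the one result is a tuple of 3 captured strings — 1 here.

[('6nnn', 'dv:u9h', 'bi0is9')]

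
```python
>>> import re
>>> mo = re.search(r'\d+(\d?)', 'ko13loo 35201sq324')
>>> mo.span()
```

(2, 4)

The match spans [2:4] → '13'.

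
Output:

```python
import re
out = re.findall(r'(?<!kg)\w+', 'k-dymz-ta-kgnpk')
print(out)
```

['k', 'dymz', 'ta', 'kgnpk']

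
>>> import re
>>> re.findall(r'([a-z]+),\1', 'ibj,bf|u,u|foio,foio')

['u', 'foio']

The backreference `\1` re-matches whatever the first group consumed, character for character.
Walking the string: at [7:10] match 'u,u', group 1 = 'u'; at [11:20] match 'foio,foio', group 1 = 'foio'.
Because there's exactly one group, `findall` drops the full match and keeps group 1 from each hit.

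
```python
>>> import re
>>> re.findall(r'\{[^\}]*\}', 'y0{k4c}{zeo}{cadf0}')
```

Walking the string: at [2:7] → '{k4c}'; at [7:12] → '{zeo}'; at [12:19] → '{cadf0}'.
Since nothing is captured, `findall` lists the 3 matched substrings directly.

['{k4c}', '{zeo}', '{cadf0}']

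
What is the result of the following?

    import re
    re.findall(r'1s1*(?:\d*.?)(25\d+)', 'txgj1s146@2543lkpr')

['2543']

The pattern matches the literal '1s', then zero or more of a literal '1'; then zero or more of a digit, then optionally any character (non-capturing group); then the literal '25', then one or more of a digit (captured).
Walking the string: at [4:14] match '1s146@2543', group 1 = '2543'.
Because there's exactly one group, `findall` drops the full match and keeps group 1 from the one hit.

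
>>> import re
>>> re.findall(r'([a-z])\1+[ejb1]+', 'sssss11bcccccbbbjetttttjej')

['s', 'c', 't']

After group 1 captures some text, `\1` only succeeds where that same text appears again.
`findall` collects group 1 from each match (3 total).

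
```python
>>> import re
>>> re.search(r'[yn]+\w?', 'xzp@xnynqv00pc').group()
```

'nynq'

The match spans [5:9] → 'nynq'.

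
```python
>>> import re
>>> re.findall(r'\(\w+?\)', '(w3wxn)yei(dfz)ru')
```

`findall` yields the raw match text (2 of them) because the pattern has no groups.

['(w3wxn)', '(dfz)']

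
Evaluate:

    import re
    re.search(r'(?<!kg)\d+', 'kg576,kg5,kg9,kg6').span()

(3, 5)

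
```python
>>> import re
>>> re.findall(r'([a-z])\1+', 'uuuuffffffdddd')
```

A backreference is literal: `\1` must see the identical characters the first group matched.
Matches: at [0:4] match 'uuuu', group 1 = 'u'; at [4:10] match 'ffffff', group 1 = 'f'; at [10:14] match 'dddd', group 1 = 'd'.
Because there's exactly one group, `findall` drops the full match and keeps group 1 from each hit.

['u', 'f', 'd']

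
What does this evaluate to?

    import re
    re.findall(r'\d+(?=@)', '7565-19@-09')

The lookaround is zero-width — it requires the adjacent text to match without consuming it, so the asserted text isn't part of the match.
No capturing groups, so `findall` returns the 1 full match string.

['19']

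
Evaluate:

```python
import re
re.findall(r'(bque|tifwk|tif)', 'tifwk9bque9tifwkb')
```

['tifwk', 'bque', 'tifwk']

Alternation tries branches left to right and keeps the first one that lets the overall match succeed at that position.
Scanning left to right: at [0:5] match 'tifwk', group 1 = 'tifwk'; at [6:10] match 'bque', group 1 = 'bque'; at [11:16] match 'tifwk', group 1 = 'tifwk'.
One capturing group, so `findall` returns just the captured substring from each match — 3 in all.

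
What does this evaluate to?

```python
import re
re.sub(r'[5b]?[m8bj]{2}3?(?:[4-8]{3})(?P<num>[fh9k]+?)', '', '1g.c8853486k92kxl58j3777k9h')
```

Every occurrence is swapped for ''.

'1g.c8853486k92kxl9h'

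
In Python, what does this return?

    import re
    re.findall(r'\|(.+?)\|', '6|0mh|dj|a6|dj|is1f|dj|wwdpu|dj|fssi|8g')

['0mh', 'a6', 'is1f', 'wwdpu', 'fssi']

A `+?`/`*?`/`{m,n}?` starts at its minimum and grows only as far as needed for what follows to match.
Walking the string: at [1:6] match '|0mh|', group 1 = '0mh'; at [8:12] match '|a6|', group 1 = 'a6'; at [14:20] match '|is1f|', group 1 = 'is1f'; at [22:29] match '|wwdpu|', group 1 = 'wwdpu'; at [31:37] match '|fssi|', group 1 = 'fssi'.
With a single group, `findall` returns only what that group captured — 5 items.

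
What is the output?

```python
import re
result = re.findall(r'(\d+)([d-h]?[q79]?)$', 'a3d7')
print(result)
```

Pattern: one or more of a digit (captured); then optionally a character in [d-h], then optionally one of [q79] (captured); then anchored at the end.
Walking the string: at [1:4] match '3d7', groups = ('3', 'd7').
Multiple groups make `findall` return tuples — one 2-tuple for the one match.

[('3', 'd7')]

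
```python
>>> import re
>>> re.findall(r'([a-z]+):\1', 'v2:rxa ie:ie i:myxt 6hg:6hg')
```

The backreference `\1` re-matches whatever the first group consumed, character for character.
Matches: at [7:12] match 'ie:ie', group 1 = 'ie'.
Because there's exactly one group, `findall` drops the full match and keeps group 1 from the one hit.

['ie']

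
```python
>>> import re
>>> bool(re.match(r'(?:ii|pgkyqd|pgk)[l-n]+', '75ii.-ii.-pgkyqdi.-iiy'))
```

False

`re.match` only tries the pattern at the start of the string.
Here position 0 doesn't satisfy it, so the call returns None, and `bool(None)` is False.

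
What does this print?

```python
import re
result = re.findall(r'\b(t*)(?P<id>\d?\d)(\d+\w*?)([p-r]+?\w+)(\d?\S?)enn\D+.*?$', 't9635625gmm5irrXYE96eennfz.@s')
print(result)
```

[('t', '96', '35625gmm5i', 'rrXYE96e', '')]

With the lazy modifier that quantifier settles for the fewest repetitions that let the rest of the pattern succeed (the atoms after it are unaffected and can still be greedy).
5 groups means the one result is a tuple of 5 captured strings — 1 here.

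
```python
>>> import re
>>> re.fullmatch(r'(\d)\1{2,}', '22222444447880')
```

None

The backreference `\1` re-matches whatever the first group consumed, character for character.
`fullmatch` succeeds only if the pattern covers the string from start to end.
Here the pattern can't cover the whole string, so the call returns None.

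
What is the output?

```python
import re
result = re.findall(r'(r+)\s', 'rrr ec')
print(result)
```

['rrr']

Pattern: one or more of a literal 'r' (captured); then whitespace.
Matches: at [0:4] match 'rrr ', group 1 = 'rrr'.
With a single group, `findall` returns only what that group captured — 1 item.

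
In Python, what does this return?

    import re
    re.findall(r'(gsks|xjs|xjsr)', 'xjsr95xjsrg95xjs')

The regex engine tests alternatives in the order written; an earlier branch that matches wins even if a later one would match more.
Walking the string: at [0:3] match 'xjs', group 1 = 'xjs'; at [6:9] match 'xjs', group 1 = 'xjs'; at [13:16] match 'xjs', group 1 = 'xjs'.
Because there's exactly one group, `findall` drops the full match and keeps group 1 from each hit.

['xjs', 'xjs', 'xjs']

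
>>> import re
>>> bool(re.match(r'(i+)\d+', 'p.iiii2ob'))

`re.match` only tries the pattern at the start of the string.
Here the pattern fails at index 0, so the call returns None, and `bool(None)` is False.

False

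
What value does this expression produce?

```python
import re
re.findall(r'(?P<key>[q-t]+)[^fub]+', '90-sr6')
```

['sr']

`findall` collects group 1 from the one match (1 total).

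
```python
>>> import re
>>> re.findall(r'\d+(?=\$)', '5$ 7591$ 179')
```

The lookaround is zero-width — it requires the adjacent text to match without consuming it, so the asserted text isn't part of the match.
No capturing groups, so `findall` returns the 2 full match strings.

['5', '7591']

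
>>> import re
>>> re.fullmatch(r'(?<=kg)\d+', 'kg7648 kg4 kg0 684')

None

The lookaround is zero-width — it requires the adjacent text to match without consuming it, so the asserted text isn't part of the match.
For `fullmatch`, every character of the input must be accounted for by the pattern.
Here there's no way to consume every character, so the call returns None.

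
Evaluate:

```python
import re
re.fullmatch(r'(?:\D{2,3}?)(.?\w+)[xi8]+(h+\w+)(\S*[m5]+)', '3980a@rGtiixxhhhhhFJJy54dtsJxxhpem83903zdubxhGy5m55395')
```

`re.fullmatch` requires the pattern to consume the entire string.
Here there's no way to consume every character, so the call returns None.

None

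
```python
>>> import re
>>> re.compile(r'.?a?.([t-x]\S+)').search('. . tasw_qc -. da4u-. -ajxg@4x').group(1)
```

This matches optionally any character, then optionally a literal 'a', then any character; then a character in [t-x], then one or more of a non-whitespace character (captured).
`re.search` scans for the first position where the pattern succeeds.
The match spans [2:11] → '. tasw_qc'.
Captured: group 1 = 'tasw_qc'.

'tasw_qc'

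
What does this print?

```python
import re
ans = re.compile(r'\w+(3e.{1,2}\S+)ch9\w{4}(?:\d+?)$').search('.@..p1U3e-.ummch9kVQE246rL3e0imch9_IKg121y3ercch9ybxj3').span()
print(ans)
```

(4, 54)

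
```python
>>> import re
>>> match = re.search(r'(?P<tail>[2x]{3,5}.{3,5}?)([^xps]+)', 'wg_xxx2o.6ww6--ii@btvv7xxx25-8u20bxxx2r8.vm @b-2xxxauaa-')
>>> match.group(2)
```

'ww6--ii@btvv7'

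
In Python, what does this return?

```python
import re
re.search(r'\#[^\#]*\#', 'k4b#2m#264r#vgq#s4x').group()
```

'#2m#'

The match spans [3:7] → '#2m#'.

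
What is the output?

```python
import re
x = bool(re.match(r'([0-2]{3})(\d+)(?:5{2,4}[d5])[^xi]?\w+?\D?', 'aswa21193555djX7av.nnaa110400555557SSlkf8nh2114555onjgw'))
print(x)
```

This matches exactly 3 of a character in [0-2] (captured); then one or more of a digit (captured); then 2 to 4 of the literal '5', then one of [d5] (non-capturing group); then optionally any character except [xi], then one or more of a word character (lazy); then optionally a non-digit.
With `match`, the pattern is implicitly anchored at the beginning.
Here position 0 doesn't satisfy it, so the call returns None, and `bool(None)` is False.

False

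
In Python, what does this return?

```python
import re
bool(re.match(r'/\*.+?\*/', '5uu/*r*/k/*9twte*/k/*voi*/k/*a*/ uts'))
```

`re.match` only tries the pattern at the start of the string.
Here position 0 doesn't satisfy it, so the call returns None, and `bool(None)` is False.

False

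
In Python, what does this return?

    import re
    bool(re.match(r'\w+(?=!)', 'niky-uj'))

The lookaround is zero-width — it requires the adjacent text to match without consuming it, so the asserted text isn't part of the match.
`re.match` won't scan ahead — the pattern has to work from the very first character.
Here the pattern fails at index 0, so the call returns None, and `bool(None)` is False.

False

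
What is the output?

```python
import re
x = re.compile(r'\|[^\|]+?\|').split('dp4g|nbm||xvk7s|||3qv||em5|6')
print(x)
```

['dp4g', '', '|', '', '6']

The string is cut at each match, leaving 5 pieces.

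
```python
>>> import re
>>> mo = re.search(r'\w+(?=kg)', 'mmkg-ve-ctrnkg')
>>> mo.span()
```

(0, 2)

The `(?=…)`/`(?<=…)` assertion just peeks at neighbouring text; it doesn't advance the match position.
`re.search` scans for the first position where the pattern succeeds.
The match spans [0:2] → 'mm'.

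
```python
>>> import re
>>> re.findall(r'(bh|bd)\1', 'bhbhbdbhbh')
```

`\1` is not a pattern — it's the concrete string captured by group 1, re-applied verbatim.
Walking the string: at [0:4] match 'bhbh', group 1 = 'bh'; at [6:10] match 'bhbh', group 1 = 'bh'.
One capturing group, so `findall` returns just the captured substring from each match — 2 in all.

['bh', 'bh']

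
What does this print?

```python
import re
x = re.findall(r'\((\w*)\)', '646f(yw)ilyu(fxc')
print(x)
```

['yw']

Walking the string: at [4:8] match '(yw)', group 1 = 'yw'.
Because there's exactly one group, `findall` drops the full match and keeps group 1 from the one hit.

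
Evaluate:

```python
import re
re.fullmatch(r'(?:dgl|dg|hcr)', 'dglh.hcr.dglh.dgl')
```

`fullmatch` succeeds only if the pattern covers the string from start to end.
Here there's no way to consume every character, so the call returns None.

None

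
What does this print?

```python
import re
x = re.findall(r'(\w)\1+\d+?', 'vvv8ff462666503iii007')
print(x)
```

['v', 'f', '6', 'i']

After group 1 captures some text, `\1` only succeeds where that same text appears again.
Because there's exactly one group, `findall` drops the full match and keeps group 1 from each hit.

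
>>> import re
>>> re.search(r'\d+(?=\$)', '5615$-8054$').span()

(0, 4)

The lookaround is zero-width — it requires the adjacent text to match without consuming it, so the asserted text isn't part of the match.
`re.search` scans for the first position where the pattern succeeds.
The match spans [0:4] → '5615'.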